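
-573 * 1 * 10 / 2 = -2865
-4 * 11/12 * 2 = -7.33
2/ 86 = 1/ 43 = 0.02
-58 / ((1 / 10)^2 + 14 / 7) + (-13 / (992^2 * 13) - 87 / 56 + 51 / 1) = 28509439745 / 1384578048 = 20.59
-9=-9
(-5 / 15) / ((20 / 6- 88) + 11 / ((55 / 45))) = 1 / 227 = 0.00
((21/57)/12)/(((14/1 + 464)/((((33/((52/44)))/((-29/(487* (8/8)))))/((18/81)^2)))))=-33411609/54782624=-0.61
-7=-7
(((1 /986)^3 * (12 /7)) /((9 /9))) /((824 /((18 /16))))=27 /11058239513216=0.00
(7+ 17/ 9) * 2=160/ 9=17.78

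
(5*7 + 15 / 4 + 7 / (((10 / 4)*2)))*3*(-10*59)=-142131 / 2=-71065.50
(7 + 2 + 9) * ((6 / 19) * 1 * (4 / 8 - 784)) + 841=-68639 / 19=-3612.58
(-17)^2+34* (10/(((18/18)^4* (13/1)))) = 4097/13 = 315.15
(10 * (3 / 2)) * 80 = 1200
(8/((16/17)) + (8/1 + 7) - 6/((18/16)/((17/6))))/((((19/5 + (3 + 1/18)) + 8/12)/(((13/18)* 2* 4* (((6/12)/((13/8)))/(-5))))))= -2416/6093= -0.40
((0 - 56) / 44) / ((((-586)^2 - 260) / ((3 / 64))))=-21 / 120783872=-0.00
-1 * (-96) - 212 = -116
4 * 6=24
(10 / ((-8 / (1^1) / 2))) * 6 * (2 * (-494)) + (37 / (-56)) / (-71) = 58924357 / 3976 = 14820.01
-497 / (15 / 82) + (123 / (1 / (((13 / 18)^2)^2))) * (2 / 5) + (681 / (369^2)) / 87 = -11529446689763 / 4264562520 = -2703.55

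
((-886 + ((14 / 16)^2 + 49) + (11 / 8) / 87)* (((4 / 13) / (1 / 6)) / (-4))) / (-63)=-4656065 / 760032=-6.13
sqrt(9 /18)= 0.71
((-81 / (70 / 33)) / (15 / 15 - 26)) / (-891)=-3 / 1750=-0.00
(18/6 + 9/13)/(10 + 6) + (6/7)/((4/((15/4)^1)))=753/728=1.03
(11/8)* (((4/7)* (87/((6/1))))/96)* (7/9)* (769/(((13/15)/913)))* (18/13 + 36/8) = 19037360155/43264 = 440027.74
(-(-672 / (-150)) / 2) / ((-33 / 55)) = 56 / 15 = 3.73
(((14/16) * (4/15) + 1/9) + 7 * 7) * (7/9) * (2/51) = 31087/20655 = 1.51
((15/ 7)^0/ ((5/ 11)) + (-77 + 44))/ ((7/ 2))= -44/ 5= -8.80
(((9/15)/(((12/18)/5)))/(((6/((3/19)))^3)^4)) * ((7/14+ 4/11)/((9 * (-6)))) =-1/125966042518035726336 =-0.00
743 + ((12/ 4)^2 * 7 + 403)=1209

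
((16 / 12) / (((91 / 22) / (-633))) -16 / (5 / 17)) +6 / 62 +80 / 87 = -315898469 / 1227135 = -257.43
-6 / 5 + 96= 474 / 5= 94.80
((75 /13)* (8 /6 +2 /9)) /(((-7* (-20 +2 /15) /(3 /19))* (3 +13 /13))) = 0.00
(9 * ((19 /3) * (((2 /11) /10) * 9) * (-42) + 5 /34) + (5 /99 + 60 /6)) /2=-6401651 /33660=-190.19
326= 326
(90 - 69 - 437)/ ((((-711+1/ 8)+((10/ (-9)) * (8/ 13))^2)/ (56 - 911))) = -38951228160/ 77798143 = -500.67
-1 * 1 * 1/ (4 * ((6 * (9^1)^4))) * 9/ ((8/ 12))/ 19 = -1/ 221616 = -0.00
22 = 22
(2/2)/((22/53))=2.41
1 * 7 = 7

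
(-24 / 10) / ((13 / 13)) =-12 / 5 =-2.40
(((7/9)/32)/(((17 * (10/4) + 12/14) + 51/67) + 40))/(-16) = -3283/181792512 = -0.00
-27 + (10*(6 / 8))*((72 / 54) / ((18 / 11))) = -188 / 9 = -20.89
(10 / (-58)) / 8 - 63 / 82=-7513 / 9512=-0.79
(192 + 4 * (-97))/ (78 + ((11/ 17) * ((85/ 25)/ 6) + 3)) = -5880/ 2441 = -2.41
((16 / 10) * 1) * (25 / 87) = 40 / 87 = 0.46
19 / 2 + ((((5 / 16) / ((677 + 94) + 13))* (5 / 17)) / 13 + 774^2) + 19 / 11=18268843885203 / 30494464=599087.23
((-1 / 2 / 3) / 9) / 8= -1 / 432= -0.00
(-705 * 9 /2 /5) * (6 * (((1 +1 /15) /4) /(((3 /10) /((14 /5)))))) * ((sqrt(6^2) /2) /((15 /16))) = -758016 /25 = -30320.64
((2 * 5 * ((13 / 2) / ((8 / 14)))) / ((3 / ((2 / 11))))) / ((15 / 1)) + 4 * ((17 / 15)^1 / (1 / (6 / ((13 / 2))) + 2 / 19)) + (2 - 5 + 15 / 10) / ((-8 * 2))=18747539 / 4292640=4.37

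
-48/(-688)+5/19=272/817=0.33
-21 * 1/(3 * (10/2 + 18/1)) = -0.30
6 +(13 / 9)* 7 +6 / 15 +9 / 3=878 / 45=19.51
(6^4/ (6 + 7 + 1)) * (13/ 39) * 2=61.71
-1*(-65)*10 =650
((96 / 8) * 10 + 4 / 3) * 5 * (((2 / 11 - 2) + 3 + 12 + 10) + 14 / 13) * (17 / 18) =4128110 / 297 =13899.36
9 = 9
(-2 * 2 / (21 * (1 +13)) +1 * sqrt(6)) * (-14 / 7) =4 / 147 - 2 * sqrt(6) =-4.87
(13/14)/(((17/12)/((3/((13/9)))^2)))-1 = 2827/1547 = 1.83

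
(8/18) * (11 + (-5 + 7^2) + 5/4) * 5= 125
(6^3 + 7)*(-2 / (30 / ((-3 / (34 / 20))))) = 446 / 17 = 26.24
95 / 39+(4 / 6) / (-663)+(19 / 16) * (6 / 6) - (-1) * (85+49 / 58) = 82568939 / 922896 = 89.47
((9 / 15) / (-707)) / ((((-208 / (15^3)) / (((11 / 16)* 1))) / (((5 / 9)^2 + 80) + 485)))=6296125 / 1176448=5.35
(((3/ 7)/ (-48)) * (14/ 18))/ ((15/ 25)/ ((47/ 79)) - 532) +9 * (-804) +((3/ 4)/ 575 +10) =-74659252510711/ 10332032400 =-7226.00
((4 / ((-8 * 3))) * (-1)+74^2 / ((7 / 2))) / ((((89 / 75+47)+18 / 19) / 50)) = 780413125 / 490112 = 1592.32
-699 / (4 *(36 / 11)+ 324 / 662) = -848353 / 16482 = -51.47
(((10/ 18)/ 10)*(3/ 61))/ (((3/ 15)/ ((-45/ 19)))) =-75/ 2318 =-0.03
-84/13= -6.46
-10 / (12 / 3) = -5 / 2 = -2.50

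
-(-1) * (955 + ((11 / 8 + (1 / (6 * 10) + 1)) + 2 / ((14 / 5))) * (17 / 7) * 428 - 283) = 5733611 / 1470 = 3900.42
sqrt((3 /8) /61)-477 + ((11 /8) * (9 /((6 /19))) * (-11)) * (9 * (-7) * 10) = sqrt(366) /244 + 2168739 /8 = 271092.45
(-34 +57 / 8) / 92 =-215 / 736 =-0.29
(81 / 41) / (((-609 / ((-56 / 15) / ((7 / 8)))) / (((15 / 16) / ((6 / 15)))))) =270 / 8323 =0.03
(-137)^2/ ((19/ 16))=300304/ 19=15805.47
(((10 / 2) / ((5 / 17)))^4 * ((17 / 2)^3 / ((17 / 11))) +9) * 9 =2389619979 / 8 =298702497.38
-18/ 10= -9/ 5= -1.80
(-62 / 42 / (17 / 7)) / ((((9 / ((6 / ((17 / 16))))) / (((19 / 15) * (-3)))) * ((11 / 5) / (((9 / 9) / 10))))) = 9424 / 143055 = 0.07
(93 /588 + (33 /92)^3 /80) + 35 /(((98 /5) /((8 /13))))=49905645149 /39681940480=1.26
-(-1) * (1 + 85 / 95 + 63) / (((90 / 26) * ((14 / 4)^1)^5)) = 0.04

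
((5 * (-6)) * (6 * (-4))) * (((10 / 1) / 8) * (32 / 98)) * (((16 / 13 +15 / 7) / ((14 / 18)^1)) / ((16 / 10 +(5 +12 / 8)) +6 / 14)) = 132624000 / 887341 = 149.46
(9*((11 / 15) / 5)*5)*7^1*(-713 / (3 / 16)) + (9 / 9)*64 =-878096 / 5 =-175619.20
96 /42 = 16 /7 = 2.29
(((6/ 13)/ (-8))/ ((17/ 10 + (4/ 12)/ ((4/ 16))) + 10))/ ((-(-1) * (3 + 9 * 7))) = -15/ 223652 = -0.00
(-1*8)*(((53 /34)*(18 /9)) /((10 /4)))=-848 /85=-9.98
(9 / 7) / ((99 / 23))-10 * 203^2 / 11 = -262237 / 7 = -37462.43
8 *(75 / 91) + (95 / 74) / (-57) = 132745 / 20202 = 6.57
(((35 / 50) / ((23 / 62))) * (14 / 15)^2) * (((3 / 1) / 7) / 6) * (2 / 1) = 0.23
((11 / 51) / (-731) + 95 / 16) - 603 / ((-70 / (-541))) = -97171404139 / 20877360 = -4654.39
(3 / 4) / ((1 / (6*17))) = 153 / 2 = 76.50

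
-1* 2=-2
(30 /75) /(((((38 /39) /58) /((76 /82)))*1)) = 4524 /205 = 22.07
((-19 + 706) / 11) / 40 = 687 / 440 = 1.56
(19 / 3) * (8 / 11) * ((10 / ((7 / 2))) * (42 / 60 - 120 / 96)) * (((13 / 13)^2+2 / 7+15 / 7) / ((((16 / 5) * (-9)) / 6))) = 760 / 147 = 5.17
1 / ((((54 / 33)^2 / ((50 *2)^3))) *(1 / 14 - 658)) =-423500000 / 746091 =-567.63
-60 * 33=-1980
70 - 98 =-28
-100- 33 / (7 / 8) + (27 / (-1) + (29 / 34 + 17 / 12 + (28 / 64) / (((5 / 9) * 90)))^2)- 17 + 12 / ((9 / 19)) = -1761738893057 / 11652480000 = -151.19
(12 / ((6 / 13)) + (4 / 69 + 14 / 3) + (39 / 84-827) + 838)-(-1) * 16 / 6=28887 / 644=44.86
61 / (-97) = -61 / 97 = -0.63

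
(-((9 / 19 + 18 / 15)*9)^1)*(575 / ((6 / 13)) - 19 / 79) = -281626047 / 15010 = -18762.56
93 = 93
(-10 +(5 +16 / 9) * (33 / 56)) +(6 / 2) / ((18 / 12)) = -673 / 168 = -4.01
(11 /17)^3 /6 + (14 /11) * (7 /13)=3079177 /4215354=0.73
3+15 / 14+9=183 / 14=13.07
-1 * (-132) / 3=44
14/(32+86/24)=24/61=0.39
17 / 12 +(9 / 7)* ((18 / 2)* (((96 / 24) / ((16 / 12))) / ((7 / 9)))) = 27077 / 588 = 46.05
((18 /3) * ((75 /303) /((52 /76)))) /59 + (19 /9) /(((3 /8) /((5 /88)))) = 8205815 /23007699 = 0.36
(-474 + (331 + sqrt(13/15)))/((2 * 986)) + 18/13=sqrt(195)/29580 + 33637/25636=1.31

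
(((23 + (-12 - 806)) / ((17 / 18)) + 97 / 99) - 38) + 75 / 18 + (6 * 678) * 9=120292027 / 3366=35737.38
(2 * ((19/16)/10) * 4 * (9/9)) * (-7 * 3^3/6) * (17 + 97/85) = -922887/1700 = -542.87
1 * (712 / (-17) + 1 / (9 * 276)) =-1768591 / 42228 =-41.88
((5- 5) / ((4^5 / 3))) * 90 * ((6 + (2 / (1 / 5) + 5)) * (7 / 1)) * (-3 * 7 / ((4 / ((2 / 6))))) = 0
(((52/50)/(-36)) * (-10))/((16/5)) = 13/144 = 0.09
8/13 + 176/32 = 159/26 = 6.12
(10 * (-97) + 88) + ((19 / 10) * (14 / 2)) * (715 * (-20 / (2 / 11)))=-1046927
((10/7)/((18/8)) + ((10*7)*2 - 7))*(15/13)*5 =210475/273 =770.97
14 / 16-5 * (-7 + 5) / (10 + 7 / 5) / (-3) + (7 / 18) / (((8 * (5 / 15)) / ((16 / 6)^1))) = 443 / 456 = 0.97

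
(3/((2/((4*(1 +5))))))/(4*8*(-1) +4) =-9/7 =-1.29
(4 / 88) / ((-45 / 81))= -9 / 110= -0.08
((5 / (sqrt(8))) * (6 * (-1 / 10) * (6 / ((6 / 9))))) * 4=-27 * sqrt(2)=-38.18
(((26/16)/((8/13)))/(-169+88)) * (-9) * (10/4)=845/1152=0.73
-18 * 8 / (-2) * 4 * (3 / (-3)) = -288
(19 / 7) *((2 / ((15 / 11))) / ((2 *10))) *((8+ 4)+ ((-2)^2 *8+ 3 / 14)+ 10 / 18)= 1178969 / 132300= 8.91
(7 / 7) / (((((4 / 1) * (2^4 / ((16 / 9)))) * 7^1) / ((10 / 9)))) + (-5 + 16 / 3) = 383 / 1134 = 0.34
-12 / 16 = -3 / 4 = -0.75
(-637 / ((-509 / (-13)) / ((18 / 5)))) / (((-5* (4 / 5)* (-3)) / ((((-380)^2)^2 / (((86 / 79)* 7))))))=-292305832728000 / 21887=-13355226057.84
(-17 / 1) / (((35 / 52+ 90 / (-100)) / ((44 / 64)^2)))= 133705 / 3776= 35.41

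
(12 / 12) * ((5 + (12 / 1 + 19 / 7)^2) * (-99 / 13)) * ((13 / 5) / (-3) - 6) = 36892746 / 3185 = 11583.28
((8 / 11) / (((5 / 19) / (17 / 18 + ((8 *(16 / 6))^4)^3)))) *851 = 122169509858430882521181620 / 5845851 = 20898498757226429910.92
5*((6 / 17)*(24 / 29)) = 720 / 493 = 1.46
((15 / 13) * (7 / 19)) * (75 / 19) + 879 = 4133022 / 4693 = 880.68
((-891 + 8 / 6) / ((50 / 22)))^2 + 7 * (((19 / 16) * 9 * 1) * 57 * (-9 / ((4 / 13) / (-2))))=72485638817 / 180000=402697.99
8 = 8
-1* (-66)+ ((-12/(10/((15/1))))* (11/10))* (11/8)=1551/40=38.78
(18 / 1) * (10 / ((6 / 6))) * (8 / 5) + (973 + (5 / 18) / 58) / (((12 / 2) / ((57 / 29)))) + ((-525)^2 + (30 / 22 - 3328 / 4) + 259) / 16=23708936981 / 1332144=17797.58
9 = 9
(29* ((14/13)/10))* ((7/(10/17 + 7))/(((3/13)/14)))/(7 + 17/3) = 169099/12255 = 13.80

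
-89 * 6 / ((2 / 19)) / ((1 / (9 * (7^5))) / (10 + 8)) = -13812429582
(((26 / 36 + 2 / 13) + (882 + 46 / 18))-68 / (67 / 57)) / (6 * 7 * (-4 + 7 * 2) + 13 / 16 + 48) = 103798504 / 58800339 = 1.77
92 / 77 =1.19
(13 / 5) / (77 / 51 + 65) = 663 / 16960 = 0.04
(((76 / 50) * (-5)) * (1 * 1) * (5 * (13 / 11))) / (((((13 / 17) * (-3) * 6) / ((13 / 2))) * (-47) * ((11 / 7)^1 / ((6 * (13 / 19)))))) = -1.18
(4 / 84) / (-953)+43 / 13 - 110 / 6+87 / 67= -79760990 / 5810441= -13.73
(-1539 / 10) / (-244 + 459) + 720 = 1546461 / 2150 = 719.28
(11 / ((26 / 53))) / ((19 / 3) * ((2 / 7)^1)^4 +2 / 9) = 84.80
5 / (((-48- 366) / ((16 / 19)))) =-40 / 3933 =-0.01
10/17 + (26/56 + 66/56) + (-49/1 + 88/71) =-769357/16898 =-45.53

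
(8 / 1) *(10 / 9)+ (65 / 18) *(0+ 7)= 205 / 6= 34.17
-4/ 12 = -1/ 3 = -0.33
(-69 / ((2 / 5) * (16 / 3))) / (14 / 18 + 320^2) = -9315 / 29491424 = -0.00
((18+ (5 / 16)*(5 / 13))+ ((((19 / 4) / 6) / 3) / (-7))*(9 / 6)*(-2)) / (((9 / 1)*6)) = 79643 / 235872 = 0.34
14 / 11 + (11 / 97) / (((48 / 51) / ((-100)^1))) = -10.78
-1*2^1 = -2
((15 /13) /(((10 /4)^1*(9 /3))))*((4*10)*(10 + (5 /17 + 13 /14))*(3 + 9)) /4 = 207.19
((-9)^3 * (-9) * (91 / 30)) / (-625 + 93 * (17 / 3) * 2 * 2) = 199017 / 14830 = 13.42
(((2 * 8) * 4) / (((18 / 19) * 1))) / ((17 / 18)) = 1216 / 17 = 71.53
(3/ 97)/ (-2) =-3/ 194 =-0.02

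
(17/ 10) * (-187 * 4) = -6358/ 5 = -1271.60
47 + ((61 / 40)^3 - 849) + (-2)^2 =-50845019 / 64000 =-794.45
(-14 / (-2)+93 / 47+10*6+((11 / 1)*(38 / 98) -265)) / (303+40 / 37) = -0.63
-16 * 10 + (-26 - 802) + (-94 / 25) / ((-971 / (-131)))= -988.51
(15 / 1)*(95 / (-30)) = -95 / 2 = -47.50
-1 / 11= -0.09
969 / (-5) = -969 / 5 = -193.80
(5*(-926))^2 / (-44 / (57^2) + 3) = 69648488100 / 9703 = 7178036.49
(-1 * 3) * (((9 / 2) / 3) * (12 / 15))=-18 / 5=-3.60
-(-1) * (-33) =-33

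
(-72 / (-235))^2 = 5184 / 55225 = 0.09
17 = 17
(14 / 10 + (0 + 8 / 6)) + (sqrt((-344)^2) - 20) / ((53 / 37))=181993 / 795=228.92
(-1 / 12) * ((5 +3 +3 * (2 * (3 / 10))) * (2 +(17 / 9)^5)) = -15071959 / 708588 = -21.27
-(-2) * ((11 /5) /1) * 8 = 176 /5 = 35.20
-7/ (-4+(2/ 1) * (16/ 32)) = 7/ 3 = 2.33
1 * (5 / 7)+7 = 54 / 7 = 7.71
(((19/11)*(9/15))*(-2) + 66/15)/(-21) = -128/1155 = -0.11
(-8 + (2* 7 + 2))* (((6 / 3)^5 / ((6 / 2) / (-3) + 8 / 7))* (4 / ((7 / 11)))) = 11264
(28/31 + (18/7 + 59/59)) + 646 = 141153/217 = 650.47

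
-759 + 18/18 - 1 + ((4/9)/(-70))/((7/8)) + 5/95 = -31796404/41895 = -758.95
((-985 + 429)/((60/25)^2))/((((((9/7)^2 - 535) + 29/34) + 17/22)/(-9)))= -31841425/19488648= -1.63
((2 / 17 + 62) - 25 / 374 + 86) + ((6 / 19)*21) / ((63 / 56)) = 1093937 / 7106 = 153.95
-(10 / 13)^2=-100 / 169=-0.59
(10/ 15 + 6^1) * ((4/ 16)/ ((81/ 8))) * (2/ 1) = 80/ 243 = 0.33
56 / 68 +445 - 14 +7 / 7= 7358 / 17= 432.82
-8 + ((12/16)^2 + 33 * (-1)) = -40.44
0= 0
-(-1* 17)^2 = -289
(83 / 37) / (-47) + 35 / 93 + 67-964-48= -944.67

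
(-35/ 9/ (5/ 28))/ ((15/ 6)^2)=-784/ 225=-3.48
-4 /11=-0.36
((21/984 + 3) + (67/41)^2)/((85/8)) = 76543/142885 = 0.54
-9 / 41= -0.22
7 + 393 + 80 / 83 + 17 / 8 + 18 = 279603 / 664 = 421.09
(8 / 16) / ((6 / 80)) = 20 / 3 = 6.67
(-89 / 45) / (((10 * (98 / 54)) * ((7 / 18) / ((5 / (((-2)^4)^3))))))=-2403 / 7024640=-0.00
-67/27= -2.48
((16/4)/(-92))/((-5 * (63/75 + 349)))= 5/201158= 0.00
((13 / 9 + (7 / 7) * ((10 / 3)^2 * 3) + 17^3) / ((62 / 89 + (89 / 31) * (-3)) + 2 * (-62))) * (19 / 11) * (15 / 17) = -11671535650 / 204179877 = -57.16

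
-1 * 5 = -5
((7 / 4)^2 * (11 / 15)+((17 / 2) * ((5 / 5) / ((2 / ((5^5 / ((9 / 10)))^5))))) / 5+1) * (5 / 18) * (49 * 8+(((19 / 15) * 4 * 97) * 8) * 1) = 16429305076599121218055093099 / 31886460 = 515243933525362213869.31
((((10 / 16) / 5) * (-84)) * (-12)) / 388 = 63 / 194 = 0.32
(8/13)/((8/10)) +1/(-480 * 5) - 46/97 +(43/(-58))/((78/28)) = 2497031/87765600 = 0.03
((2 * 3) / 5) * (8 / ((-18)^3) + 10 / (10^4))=-271 / 607500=-0.00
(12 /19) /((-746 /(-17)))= 102 /7087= 0.01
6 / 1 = 6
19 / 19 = 1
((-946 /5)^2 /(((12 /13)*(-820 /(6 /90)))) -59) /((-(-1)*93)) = -57335977 /85792500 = -0.67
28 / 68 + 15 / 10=65 / 34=1.91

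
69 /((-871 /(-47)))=3243 /871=3.72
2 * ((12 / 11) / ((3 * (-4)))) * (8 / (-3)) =16 / 33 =0.48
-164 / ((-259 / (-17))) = -2788 / 259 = -10.76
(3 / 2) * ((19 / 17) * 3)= 171 / 34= 5.03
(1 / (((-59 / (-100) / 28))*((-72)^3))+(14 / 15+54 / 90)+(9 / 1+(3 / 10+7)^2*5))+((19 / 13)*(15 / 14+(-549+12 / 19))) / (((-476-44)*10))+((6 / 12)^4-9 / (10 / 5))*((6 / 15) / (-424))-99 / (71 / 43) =217.18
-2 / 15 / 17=-2 / 255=-0.01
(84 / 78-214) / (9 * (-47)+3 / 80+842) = -221440 / 435799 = -0.51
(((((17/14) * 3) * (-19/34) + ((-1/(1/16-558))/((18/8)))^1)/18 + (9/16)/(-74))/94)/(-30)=723062813/16900105057920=0.00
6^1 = 6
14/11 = 1.27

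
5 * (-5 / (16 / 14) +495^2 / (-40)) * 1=-30650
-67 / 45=-1.49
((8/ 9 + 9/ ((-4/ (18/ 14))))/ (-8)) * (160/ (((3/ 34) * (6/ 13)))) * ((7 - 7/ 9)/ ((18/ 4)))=8928400/ 6561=1360.83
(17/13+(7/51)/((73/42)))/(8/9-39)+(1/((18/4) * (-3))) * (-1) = 5631085/149407713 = 0.04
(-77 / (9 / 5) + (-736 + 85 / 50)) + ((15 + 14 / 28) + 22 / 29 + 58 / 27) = -2970197 / 3915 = -758.67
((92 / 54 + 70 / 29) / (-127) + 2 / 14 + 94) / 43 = 65509051 / 29931741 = 2.19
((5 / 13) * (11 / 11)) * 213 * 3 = 3195 / 13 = 245.77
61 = 61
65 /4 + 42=233 /4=58.25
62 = 62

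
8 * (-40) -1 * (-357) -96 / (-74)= 1417 / 37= 38.30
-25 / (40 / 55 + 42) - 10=-995 / 94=-10.59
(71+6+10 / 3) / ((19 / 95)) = 1205 / 3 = 401.67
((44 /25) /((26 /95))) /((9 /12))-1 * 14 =-1058 /195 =-5.43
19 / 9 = 2.11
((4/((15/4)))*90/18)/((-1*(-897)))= 0.01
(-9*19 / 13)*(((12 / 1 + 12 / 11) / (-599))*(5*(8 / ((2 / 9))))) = 4432320 / 85657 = 51.74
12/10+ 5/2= 37/10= 3.70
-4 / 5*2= -8 / 5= -1.60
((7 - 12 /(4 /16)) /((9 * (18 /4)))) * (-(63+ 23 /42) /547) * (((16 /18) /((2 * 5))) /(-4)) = -109429 /41870115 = -0.00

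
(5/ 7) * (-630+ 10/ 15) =-449.52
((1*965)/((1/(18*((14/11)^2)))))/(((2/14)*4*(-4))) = -2978955/242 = -12309.73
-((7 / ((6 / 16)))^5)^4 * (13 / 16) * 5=-373726517595571705956064630239395840 / 3486784401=-107183718468049813314529800.00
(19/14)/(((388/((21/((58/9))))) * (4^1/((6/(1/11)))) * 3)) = 5643/90016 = 0.06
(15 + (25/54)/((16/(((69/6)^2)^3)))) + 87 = 3706537417/55296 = 67030.84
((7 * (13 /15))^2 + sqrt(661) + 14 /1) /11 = sqrt(661) /11 + 11431 /2475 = 6.96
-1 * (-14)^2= -196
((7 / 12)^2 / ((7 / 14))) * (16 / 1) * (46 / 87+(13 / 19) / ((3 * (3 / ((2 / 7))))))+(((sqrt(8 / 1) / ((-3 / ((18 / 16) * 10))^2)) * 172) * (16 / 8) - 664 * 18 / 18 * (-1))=29902496 / 44631+9675 * sqrt(2)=14352.51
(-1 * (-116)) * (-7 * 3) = -2436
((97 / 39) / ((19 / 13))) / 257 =97 / 14649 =0.01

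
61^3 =226981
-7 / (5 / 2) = -14 / 5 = -2.80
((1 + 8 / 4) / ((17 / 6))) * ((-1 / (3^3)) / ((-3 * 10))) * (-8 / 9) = -8 / 6885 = -0.00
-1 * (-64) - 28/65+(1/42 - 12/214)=18559783/292110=63.54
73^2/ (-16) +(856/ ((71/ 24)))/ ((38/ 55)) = 1850539/ 21584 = 85.74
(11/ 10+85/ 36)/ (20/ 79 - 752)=-7031/ 1527120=-0.00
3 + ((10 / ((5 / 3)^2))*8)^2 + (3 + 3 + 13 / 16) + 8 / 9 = 3024509 / 3600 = 840.14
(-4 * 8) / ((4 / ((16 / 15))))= -8.53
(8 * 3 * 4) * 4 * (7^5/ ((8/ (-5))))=-4033680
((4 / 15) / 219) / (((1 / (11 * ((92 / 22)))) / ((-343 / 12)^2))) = 2705927 / 59130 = 45.76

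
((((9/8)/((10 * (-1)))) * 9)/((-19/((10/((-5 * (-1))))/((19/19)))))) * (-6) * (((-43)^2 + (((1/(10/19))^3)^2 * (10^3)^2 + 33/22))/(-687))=7621732503/174040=43792.99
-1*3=-3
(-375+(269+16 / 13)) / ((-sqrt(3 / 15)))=1362 *sqrt(5) / 13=234.27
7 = 7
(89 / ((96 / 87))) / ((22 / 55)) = 12905 / 64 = 201.64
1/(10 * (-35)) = -1/350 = -0.00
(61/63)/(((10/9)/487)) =29707/70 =424.39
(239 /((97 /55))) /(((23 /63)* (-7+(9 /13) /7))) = -75360285 /1401068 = -53.79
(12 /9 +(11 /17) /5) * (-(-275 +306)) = -11563 /255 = -45.35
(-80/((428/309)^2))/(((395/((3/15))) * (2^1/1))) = -95481/9044710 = -0.01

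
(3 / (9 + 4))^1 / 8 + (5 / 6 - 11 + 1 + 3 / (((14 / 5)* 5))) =-19489 / 2184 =-8.92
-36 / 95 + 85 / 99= 4511 / 9405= 0.48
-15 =-15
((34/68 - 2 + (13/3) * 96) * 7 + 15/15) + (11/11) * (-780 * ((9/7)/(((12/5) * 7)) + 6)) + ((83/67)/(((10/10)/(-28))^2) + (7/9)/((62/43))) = -792697189/915957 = -865.43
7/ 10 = 0.70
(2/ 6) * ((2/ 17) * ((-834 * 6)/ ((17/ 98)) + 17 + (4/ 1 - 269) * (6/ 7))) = -1139.48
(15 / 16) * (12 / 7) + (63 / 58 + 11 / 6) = 11027 / 2436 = 4.53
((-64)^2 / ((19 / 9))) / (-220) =-9216 / 1045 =-8.82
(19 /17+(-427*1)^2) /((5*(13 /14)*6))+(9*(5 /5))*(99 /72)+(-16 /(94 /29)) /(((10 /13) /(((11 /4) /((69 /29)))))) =187780255033 /28668120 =6550.14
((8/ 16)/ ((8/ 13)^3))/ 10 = 2197/ 10240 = 0.21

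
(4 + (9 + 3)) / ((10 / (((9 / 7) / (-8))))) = -0.26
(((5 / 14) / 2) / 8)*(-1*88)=-1.96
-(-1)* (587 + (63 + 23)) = 673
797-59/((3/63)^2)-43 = -25265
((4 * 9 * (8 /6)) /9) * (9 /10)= 24 /5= 4.80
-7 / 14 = -1 / 2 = -0.50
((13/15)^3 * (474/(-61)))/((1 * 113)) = -0.04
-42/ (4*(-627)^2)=-7/ 262086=-0.00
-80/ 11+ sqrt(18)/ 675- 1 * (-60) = sqrt(2)/ 225+ 580/ 11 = 52.73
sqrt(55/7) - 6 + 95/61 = -271/61 + sqrt(385)/7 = -1.64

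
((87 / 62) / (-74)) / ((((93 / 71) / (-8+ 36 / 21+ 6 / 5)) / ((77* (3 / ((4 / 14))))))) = 42330981 / 711140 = 59.53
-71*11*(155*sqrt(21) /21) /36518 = -3905*sqrt(21) /24738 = -0.72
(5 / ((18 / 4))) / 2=5 / 9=0.56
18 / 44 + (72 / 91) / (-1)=-765 / 2002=-0.38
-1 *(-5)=5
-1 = -1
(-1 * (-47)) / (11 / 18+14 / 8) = 1692 / 85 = 19.91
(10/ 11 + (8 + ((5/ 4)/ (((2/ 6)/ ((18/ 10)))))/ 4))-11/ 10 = 8357/ 880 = 9.50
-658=-658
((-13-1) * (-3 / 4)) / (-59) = -21 / 118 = -0.18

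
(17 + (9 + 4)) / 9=10 / 3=3.33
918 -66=852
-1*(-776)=776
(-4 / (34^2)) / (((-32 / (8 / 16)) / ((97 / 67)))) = 97 / 1239232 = 0.00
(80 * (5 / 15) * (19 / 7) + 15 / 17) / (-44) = -26155 / 15708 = -1.67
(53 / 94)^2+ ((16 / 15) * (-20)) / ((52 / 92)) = -12897041 / 344604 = -37.43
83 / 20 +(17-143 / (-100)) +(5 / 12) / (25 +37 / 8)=803219 / 35550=22.59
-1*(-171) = 171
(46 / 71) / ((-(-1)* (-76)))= -23 / 2698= -0.01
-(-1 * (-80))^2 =-6400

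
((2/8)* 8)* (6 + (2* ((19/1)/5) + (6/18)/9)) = 3682/135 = 27.27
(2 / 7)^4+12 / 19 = 29116 / 45619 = 0.64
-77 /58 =-1.33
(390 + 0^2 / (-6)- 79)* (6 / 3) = 622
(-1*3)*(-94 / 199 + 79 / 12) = -14593 / 796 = -18.33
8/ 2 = 4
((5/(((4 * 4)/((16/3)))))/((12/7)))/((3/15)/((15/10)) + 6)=175/1104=0.16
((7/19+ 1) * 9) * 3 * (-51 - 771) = -577044/19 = -30370.74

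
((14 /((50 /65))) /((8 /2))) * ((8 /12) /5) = 91 /150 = 0.61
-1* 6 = -6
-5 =-5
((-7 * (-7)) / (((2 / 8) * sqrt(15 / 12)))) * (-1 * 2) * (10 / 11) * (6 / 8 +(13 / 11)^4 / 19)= -371922152 * sqrt(5) / 3059969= -271.78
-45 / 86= -0.52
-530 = -530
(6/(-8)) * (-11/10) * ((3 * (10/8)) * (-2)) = -99/16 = -6.19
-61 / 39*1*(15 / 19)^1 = -305 / 247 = -1.23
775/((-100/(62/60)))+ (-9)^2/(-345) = -22751/2760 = -8.24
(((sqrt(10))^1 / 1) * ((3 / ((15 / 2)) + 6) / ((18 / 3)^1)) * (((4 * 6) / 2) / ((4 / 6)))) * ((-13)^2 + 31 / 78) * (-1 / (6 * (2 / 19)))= -1004188 * sqrt(10) / 195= -16284.72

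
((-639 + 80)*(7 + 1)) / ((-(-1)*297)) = -4472 / 297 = -15.06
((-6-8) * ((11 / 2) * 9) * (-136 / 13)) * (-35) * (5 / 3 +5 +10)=-54978000 / 13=-4229076.92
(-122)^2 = 14884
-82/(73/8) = -656/73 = -8.99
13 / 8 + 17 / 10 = 133 / 40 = 3.32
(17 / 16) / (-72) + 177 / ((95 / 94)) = 19165361 / 109440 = 175.12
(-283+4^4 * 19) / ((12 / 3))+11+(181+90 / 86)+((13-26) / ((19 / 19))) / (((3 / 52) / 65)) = -6867119 / 516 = -13308.37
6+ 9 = 15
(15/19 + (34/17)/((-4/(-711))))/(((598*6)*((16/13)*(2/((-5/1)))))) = -22565/111872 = -0.20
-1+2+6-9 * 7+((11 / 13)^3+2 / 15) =-55.26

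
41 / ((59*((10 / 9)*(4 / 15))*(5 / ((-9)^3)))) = -341.95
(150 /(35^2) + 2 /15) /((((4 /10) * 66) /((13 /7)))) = 611 /33957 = 0.02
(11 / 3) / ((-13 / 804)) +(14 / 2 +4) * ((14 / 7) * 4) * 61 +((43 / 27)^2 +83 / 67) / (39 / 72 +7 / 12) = 29399413292 / 5714631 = 5144.59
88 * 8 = 704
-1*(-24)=24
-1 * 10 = -10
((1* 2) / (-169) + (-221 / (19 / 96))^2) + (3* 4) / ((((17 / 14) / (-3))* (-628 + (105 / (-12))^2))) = 3803274560935766 / 3050266973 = 1246866.13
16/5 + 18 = 106/5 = 21.20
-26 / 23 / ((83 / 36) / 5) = -2.45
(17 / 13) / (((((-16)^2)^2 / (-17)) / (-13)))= 289 / 65536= 0.00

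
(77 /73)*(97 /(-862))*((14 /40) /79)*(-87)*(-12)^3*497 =-488303561592 /12427885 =-39290.96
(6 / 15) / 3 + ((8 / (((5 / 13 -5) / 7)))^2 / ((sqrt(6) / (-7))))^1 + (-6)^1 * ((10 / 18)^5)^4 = 2700749761029577928 / 20262775765094881335 -115934 * sqrt(6) / 675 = -420.58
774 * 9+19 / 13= 6967.46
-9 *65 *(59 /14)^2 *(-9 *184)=843063390 /49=17205375.31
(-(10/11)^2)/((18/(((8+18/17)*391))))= -16100/99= -162.63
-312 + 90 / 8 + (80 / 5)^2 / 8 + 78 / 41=-43763 / 164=-266.85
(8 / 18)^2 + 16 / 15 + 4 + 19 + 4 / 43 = 424181 / 17415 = 24.36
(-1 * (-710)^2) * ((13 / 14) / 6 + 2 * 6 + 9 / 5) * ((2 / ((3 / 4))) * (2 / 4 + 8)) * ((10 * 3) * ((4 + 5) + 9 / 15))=-321452874880 / 7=-45921839268.57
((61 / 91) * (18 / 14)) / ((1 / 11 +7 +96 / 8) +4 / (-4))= 6039 / 126763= 0.05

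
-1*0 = 0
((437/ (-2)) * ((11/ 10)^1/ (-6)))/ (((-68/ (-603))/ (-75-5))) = -966207/ 34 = -28417.85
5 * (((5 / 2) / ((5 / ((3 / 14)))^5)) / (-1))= -243 / 134456000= -0.00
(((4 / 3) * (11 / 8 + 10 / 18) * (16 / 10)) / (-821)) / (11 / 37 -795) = 5143 / 814748085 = 0.00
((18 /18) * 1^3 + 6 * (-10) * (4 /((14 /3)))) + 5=-318 /7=-45.43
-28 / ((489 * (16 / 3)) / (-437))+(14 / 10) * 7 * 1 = 47243 / 3260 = 14.49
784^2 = 614656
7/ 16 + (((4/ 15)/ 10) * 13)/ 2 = 733/ 1200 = 0.61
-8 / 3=-2.67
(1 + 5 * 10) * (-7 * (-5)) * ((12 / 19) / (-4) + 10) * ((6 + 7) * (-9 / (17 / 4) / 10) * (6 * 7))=-38594556 / 19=-2031292.42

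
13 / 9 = 1.44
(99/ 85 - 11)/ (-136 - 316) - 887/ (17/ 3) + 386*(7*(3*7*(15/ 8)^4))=13792408741087/ 19671040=701153.00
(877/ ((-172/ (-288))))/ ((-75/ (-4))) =84192/ 1075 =78.32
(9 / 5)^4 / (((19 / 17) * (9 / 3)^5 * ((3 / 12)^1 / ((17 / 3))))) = 10404 / 11875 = 0.88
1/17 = 0.06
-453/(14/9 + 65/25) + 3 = -19824/187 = -106.01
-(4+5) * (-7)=63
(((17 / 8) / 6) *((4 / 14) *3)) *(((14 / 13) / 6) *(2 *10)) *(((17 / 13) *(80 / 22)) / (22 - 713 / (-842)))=0.23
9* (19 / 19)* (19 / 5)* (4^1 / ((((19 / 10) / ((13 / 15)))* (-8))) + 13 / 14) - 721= -48793 / 70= -697.04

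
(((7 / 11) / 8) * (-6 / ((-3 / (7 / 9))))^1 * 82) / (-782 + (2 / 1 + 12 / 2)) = -2009 / 153252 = -0.01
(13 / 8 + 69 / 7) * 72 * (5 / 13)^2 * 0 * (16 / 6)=0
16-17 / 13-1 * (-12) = 347 / 13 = 26.69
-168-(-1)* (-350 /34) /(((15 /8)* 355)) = -608384 /3621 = -168.02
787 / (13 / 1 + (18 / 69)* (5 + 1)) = 18101 / 335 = 54.03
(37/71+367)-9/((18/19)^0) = 25455/71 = 358.52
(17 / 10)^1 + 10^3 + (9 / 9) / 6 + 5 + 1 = 15118 / 15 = 1007.87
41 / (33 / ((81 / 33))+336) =369 / 3145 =0.12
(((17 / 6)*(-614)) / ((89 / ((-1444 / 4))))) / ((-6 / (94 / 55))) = -88550773 / 44055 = -2010.01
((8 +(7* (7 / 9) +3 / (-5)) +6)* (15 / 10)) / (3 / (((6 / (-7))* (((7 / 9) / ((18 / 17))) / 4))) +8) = -1802 / 705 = -2.56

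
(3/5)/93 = 0.01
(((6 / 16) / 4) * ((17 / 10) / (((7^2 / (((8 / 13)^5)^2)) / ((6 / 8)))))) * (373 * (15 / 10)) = 359047102464 / 33775330503005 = 0.01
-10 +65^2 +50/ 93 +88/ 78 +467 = 5662552/ 1209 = 4683.67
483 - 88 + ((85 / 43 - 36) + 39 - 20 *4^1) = 319.98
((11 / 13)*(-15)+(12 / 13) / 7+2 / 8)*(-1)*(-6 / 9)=-4481 / 546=-8.21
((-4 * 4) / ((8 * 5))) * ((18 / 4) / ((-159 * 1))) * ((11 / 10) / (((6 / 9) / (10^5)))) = 99000 / 53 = 1867.92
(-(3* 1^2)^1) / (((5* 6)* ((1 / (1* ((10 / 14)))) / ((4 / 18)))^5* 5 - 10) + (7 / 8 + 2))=-2000 / 992431793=-0.00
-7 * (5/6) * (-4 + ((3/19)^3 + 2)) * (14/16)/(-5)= -670859/329232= -2.04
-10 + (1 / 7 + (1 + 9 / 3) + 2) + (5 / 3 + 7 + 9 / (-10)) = 821 / 210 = 3.91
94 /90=47 /45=1.04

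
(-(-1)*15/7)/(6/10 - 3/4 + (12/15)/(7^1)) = -60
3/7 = 0.43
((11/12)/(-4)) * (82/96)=-451/2304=-0.20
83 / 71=1.17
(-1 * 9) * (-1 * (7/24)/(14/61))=183/16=11.44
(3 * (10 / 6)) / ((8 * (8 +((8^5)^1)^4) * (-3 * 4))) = -5 / 110680464442257310464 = -0.00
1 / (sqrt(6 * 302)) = 0.02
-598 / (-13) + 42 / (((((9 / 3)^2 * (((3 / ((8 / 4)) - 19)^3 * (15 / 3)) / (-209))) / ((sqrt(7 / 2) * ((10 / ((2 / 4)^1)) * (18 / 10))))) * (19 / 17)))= 17952 * sqrt(14) / 30625 + 46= 48.19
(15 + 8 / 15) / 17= 233 / 255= 0.91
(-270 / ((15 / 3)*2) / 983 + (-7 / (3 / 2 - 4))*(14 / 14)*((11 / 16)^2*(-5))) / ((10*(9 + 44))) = -836057 / 66686720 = -0.01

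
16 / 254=8 / 127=0.06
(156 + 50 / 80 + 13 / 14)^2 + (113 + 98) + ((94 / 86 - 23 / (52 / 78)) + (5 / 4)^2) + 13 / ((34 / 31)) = 57342806359 / 2292416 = 25014.14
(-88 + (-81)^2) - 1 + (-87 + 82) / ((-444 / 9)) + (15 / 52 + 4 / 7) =43588921 / 6734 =6472.96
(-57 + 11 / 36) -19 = -2725 / 36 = -75.69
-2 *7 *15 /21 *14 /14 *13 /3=-130 /3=-43.33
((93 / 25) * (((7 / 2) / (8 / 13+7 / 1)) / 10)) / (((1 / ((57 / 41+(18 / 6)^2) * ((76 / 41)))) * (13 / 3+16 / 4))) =0.40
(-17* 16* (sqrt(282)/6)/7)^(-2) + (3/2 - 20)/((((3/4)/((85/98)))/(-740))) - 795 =3843115363049/255577728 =15036.97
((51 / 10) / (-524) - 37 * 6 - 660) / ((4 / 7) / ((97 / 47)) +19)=-1046051783 / 22862120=-45.75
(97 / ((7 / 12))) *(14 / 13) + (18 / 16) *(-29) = 146.45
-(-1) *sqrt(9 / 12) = sqrt(3) / 2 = 0.87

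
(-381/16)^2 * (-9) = -1306449/256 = -5103.32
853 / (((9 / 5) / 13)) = 55445 / 9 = 6160.56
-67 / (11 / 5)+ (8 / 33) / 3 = -3007 / 99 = -30.37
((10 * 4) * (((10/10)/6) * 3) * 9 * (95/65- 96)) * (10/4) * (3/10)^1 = -165915/13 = -12762.69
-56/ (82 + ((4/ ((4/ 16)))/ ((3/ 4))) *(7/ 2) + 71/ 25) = -600/ 1709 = -0.35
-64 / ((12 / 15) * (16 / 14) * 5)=-14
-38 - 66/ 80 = -1553/ 40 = -38.82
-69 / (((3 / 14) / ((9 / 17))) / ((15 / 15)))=-170.47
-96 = -96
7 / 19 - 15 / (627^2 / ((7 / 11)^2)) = 5841514 / 15856203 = 0.37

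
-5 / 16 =-0.31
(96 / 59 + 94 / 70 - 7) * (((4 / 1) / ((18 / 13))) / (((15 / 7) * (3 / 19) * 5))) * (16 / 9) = -21925696 / 1792125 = -12.23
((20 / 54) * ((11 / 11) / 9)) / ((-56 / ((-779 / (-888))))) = -3895 / 6041952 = -0.00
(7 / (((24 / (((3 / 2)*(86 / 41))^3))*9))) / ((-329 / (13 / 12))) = -1033591 / 310971552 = -0.00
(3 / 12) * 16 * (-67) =-268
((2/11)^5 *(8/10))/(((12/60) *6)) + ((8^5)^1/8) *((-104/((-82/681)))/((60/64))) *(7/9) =872108656466368/297139095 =2935018.22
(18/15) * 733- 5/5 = 4393/5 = 878.60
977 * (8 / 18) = 434.22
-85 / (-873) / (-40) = -17 / 6984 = -0.00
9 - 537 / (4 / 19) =-2541.75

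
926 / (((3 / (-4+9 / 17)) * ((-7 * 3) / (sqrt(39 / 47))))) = 54634 * sqrt(1833) / 50337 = 46.47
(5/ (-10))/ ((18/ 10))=-5/ 18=-0.28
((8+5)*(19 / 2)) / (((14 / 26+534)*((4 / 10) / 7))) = 112385 / 27796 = 4.04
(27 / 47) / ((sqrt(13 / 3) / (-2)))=-54 * sqrt(39) / 611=-0.55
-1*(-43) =43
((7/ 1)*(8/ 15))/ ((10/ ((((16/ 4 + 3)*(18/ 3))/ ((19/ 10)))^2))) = 65856/ 361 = 182.43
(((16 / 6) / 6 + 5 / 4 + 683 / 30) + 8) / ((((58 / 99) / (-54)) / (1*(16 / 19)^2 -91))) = 11312883549 / 41876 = 270151.96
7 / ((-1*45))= -7 / 45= -0.16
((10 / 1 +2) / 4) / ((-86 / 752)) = -1128 / 43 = -26.23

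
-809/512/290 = -0.01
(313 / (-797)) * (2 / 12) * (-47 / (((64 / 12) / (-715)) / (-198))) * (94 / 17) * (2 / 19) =48941952345 / 1029724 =47529.19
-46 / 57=-0.81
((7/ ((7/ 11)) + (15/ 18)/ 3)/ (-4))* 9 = -203/ 8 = -25.38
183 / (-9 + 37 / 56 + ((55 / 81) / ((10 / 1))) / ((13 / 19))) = -10791144 / 485899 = -22.21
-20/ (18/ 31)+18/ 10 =-32.64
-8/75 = -0.11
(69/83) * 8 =552/83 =6.65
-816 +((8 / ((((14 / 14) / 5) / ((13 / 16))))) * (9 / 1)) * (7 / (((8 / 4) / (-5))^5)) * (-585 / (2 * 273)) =27317427 / 128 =213417.40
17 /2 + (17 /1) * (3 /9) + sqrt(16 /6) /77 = 2 * sqrt(6) /231 + 85 /6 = 14.19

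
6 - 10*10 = -94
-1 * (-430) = 430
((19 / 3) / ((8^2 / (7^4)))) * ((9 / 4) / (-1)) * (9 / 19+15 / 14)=-826.01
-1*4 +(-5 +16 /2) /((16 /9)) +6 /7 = -163 /112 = -1.46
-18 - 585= -603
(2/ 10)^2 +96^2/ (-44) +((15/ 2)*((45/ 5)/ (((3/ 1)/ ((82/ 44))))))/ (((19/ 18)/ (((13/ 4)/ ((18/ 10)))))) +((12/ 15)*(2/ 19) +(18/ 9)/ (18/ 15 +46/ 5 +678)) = -9898781643/ 71937800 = -137.60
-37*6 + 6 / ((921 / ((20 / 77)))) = -5247818 / 23639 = -222.00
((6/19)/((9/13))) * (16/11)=416/627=0.66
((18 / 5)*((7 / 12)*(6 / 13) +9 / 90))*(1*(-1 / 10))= -216 / 1625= -0.13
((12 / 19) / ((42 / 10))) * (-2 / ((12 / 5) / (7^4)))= -17150 / 57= -300.88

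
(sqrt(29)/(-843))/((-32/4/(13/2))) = 13 * sqrt(29)/13488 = 0.01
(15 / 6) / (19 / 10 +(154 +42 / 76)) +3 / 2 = 22532 / 14863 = 1.52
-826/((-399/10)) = 1180/57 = 20.70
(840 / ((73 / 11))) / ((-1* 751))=-9240 / 54823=-0.17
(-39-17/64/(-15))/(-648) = 37423/622080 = 0.06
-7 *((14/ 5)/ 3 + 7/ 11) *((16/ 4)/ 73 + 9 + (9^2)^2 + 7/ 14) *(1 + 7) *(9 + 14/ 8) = -24928715553/ 4015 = -6208895.53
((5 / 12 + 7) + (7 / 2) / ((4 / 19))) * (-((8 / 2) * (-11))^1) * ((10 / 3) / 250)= 6347 / 450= 14.10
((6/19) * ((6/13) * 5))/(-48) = -15/988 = -0.02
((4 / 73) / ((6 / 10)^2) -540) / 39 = -354680 / 25623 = -13.84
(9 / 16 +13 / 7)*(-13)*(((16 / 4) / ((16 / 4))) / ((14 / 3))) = -10569 / 1568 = -6.74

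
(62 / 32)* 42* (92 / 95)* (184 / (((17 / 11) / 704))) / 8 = 1333435488 / 1615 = 825656.65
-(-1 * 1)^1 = 1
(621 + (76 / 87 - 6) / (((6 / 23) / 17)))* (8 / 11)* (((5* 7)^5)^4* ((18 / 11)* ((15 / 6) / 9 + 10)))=76672945828641024032196044921875000000 / 2871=26706006906527699070775360000000000.00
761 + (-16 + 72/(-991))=738223/991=744.93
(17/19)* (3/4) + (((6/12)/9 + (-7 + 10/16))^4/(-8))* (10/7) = -580292048969/2042413056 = -284.12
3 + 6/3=5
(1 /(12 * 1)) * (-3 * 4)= -1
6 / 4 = 3 / 2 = 1.50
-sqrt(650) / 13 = -5 * sqrt(26) / 13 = -1.96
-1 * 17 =-17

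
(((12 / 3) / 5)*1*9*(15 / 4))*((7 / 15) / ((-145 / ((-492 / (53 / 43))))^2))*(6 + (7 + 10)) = 648538110864 / 295296125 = 2196.23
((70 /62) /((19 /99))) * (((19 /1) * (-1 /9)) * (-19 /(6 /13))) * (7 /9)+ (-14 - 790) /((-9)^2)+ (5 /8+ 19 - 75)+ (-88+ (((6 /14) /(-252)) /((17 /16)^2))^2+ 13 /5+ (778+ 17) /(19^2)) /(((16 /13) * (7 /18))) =2689520598652865107 /16965963830927160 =158.52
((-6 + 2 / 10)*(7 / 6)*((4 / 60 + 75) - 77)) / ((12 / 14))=41209 / 2700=15.26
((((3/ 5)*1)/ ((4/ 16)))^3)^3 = 5159780352/ 1953125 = 2641.81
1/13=0.08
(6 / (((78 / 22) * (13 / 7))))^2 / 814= 1078 / 1056757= 0.00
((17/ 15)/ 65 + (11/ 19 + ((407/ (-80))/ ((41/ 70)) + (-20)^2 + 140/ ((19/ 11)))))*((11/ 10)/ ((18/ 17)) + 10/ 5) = 1571978456393/ 1093716000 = 1437.28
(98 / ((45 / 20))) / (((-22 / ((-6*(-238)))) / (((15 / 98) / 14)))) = -340 / 11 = -30.91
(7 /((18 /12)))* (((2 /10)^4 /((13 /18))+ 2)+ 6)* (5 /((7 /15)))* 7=910252 /325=2800.78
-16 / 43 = -0.37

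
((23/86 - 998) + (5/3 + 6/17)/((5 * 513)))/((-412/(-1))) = -11224572217/4635037080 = -2.42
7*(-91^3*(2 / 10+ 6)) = -163524907 / 5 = -32704981.40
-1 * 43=-43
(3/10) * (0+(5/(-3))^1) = -1/2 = -0.50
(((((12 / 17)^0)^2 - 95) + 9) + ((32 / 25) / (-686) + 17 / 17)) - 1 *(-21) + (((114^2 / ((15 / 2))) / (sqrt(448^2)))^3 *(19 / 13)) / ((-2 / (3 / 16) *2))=-66.97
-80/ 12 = -20/ 3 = -6.67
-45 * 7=-315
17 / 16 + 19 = 20.06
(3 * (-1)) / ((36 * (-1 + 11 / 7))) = -7 / 48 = -0.15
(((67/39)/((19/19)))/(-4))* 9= -201/52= -3.87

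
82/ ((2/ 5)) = 205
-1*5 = -5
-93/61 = -1.52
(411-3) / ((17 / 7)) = 168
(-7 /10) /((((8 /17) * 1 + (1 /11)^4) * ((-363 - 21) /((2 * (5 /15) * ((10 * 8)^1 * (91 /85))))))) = 1332331 /6024600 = 0.22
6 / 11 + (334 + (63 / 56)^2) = 236411 / 704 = 335.81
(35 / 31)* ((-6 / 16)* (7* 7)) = -5145 / 248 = -20.75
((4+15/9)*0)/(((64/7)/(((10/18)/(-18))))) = 0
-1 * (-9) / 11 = 0.82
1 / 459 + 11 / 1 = 5050 / 459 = 11.00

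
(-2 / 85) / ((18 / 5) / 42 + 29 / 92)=-1288 / 21947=-0.06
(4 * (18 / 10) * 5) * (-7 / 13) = -252 / 13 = -19.38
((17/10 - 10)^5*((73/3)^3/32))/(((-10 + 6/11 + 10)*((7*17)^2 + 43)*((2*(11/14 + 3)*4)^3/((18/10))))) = -5781570788615053663/38977208672256000000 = -0.15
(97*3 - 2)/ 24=289/ 24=12.04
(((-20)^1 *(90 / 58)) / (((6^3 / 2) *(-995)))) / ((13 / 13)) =5 / 17313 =0.00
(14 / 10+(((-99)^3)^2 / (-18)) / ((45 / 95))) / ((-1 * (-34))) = -1104205113481 / 340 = -3247662098.47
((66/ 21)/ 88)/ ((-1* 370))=-1/ 10360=-0.00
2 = 2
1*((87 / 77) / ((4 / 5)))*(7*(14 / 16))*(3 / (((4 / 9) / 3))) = 246645 / 1408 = 175.17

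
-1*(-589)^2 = -346921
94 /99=0.95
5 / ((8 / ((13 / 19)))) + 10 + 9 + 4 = 3561 / 152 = 23.43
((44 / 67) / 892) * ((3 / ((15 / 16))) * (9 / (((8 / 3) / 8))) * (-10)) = -9504 / 14941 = -0.64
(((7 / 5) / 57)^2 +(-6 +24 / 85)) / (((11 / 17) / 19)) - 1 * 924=-51345337 / 47025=-1091.87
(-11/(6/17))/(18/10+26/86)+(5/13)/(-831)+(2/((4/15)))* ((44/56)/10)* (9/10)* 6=-1989858463/170903460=-11.64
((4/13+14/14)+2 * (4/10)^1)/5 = 137/325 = 0.42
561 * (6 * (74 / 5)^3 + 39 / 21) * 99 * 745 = 140854341616263 / 175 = 804881952092.93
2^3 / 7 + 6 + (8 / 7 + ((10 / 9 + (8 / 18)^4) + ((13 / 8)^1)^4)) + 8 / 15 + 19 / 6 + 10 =28319831987 / 940584960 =30.11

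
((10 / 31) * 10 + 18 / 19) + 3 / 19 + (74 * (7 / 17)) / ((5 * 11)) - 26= -11628303 / 550715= -21.11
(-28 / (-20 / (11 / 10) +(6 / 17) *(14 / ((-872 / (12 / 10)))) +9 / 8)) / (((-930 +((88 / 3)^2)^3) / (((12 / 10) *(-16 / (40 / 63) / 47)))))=-1258158775104 / 759158537578658754305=-0.00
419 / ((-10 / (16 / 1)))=-3352 / 5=-670.40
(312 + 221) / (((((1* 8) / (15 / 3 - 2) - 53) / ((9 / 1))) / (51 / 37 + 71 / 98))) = -109731375 / 547526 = -200.41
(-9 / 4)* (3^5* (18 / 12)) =-6561 / 8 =-820.12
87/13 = 6.69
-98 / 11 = -8.91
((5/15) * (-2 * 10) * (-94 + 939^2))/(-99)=17632540/297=59368.82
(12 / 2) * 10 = 60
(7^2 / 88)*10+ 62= 67.57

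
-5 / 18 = -0.28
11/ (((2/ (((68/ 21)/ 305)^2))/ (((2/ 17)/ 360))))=374/ 1846081125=0.00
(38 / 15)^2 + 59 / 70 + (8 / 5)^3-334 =-5081633 / 15750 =-322.64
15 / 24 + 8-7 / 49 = 475 / 56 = 8.48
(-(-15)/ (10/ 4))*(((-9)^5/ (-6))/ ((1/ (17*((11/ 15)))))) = 3680721/ 5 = 736144.20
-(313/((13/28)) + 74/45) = -395342/585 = -675.80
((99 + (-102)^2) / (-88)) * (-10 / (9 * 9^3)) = 1945 / 10692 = 0.18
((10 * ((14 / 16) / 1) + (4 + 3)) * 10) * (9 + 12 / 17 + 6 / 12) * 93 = 10165365 / 68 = 149490.66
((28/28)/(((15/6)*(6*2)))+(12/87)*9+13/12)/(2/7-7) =-28721/81780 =-0.35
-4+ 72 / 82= -128 / 41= -3.12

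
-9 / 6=-3 / 2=-1.50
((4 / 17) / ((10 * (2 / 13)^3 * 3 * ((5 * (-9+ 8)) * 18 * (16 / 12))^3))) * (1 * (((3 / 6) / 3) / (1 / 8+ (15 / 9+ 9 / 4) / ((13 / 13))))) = -0.00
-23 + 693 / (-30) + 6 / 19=-8699 / 190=-45.78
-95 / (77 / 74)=-7030 / 77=-91.30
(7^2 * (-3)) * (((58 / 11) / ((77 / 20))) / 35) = -696 / 121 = -5.75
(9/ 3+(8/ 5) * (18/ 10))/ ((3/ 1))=1.96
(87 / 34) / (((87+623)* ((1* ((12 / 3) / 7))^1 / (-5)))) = -609 / 19312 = -0.03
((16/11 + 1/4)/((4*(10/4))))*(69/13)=1035/1144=0.90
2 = 2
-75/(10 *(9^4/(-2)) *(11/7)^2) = 245/264627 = 0.00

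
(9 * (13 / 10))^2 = 13689 / 100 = 136.89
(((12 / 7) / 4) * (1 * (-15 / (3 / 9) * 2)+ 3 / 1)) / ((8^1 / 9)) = -2349 / 56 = -41.95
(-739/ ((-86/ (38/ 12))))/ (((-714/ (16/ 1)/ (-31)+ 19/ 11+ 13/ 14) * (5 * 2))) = 33515867/ 50442225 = 0.66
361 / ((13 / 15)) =5415 / 13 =416.54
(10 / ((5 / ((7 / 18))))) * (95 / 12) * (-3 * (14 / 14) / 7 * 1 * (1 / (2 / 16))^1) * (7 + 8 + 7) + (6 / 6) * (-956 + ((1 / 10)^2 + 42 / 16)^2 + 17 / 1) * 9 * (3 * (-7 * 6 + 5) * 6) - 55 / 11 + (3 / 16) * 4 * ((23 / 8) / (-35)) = 1759677823039 / 315000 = 5586278.80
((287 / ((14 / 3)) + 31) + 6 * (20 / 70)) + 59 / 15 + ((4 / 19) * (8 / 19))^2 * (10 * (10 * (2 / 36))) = 8061722393 / 82102230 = 98.19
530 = 530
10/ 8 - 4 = -11/ 4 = -2.75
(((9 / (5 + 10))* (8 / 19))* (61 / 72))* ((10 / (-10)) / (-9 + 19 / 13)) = 793 / 27930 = 0.03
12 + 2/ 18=109/ 9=12.11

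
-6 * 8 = -48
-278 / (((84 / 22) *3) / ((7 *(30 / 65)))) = -3058 / 39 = -78.41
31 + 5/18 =563/18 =31.28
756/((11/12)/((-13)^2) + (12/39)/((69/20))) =11754288/1471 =7990.68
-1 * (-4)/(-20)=-0.20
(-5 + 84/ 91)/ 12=-53/ 156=-0.34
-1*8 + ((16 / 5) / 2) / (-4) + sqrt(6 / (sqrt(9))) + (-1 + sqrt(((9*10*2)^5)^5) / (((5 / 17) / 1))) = -47 / 5 + sqrt(2) + 23599360181093990400000000000*sqrt(5) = 52769773590427909820945130000.00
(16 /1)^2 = 256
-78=-78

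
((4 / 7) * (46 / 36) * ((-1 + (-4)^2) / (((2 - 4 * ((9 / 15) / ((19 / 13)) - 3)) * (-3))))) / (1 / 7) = -10925 / 5283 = -2.07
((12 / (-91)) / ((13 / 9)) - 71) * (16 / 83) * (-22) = 29603552 / 98189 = 301.50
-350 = -350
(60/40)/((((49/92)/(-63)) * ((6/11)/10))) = -22770/7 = -3252.86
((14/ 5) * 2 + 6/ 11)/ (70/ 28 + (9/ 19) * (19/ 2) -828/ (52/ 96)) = -4394/ 1087955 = -0.00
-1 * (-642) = 642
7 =7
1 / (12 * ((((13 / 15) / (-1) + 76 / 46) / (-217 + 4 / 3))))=-74405 / 3252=-22.88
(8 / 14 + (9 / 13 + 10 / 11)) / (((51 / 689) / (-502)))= -19289350 / 1309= -14735.94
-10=-10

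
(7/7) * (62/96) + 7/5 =491/240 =2.05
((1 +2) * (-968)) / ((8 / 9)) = -3267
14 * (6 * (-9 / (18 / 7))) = -294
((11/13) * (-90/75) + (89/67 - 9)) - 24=-142352/4355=-32.69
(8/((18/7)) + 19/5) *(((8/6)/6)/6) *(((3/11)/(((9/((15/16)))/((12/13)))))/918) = 311/42532776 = 0.00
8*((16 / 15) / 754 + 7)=316744 / 5655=56.01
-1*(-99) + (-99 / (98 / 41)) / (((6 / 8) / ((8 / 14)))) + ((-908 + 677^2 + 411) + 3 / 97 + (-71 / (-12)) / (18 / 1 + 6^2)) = 9872135526737 / 21559608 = 457899.58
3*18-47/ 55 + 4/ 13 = 38219/ 715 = 53.45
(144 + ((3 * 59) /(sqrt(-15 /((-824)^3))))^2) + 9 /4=23370440831853 /20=1168522041592.65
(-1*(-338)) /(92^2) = 169 /4232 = 0.04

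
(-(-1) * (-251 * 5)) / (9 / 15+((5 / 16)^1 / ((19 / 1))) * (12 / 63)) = -2080.80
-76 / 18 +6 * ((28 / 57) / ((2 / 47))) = 11122 / 171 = 65.04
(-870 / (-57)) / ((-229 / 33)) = -9570 / 4351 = -2.20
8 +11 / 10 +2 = 111 / 10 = 11.10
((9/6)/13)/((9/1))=1/78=0.01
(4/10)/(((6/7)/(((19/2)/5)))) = 133/150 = 0.89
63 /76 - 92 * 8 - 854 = -120777 /76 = -1589.17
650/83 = 7.83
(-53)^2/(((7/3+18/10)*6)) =14045/124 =113.27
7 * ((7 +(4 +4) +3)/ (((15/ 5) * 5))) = 42/ 5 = 8.40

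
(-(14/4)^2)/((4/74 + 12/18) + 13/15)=-27195/3524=-7.72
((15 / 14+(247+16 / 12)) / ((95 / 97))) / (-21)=-203215 / 16758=-12.13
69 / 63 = 23 / 21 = 1.10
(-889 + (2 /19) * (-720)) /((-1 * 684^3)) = 0.00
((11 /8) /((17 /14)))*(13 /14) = 1.05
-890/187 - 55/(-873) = -766685/163251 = -4.70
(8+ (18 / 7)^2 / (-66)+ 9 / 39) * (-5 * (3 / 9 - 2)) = 1424275 / 21021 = 67.75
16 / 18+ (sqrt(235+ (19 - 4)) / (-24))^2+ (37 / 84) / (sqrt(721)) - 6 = -4.66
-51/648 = -17/216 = -0.08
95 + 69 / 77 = 7384 / 77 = 95.90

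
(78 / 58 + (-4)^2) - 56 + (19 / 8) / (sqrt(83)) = -1121 / 29 + 19 *sqrt(83) / 664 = -38.39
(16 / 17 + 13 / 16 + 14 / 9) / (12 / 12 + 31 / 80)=40505 / 16983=2.39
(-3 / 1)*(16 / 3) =-16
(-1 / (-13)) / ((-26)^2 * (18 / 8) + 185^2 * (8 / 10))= 1 / 375713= 0.00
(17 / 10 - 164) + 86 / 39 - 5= -165.09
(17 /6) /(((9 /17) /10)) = 1445 /27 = 53.52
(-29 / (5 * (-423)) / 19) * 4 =116 / 40185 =0.00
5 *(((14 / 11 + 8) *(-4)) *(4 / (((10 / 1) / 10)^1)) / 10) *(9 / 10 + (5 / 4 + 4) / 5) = -7956 / 55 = -144.65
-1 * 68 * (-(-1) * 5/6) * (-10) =1700/3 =566.67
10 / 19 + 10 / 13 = 320 / 247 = 1.30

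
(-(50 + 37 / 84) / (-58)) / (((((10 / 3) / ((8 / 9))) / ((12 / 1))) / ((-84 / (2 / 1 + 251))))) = -33896 / 36685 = -0.92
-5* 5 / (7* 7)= -25 / 49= -0.51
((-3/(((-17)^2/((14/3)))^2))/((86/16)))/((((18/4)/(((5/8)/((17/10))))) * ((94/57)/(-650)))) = 121030000/25825778973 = 0.00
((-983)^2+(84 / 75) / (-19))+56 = 459013847 / 475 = 966344.94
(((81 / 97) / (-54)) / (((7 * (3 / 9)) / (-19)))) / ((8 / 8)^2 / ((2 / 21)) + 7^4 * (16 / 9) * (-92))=-1539 / 4799413045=-0.00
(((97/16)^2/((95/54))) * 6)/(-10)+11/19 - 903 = -55629329/60800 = -914.96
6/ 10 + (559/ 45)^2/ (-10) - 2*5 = -502831/ 20250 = -24.83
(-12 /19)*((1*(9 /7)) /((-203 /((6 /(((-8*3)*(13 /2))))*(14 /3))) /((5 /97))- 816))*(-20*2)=7200 /4682797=0.00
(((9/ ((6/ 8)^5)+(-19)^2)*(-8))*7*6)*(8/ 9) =-9650816/ 81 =-119145.88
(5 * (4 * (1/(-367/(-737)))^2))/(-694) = -5431690/46737083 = -0.12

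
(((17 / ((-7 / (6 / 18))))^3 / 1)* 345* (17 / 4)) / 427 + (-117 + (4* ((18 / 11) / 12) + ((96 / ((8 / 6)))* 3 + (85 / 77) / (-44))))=97.70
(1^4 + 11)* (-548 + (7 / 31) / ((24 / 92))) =-203534 / 31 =-6565.61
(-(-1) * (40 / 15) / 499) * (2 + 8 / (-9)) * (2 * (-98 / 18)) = -7840 / 121257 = -0.06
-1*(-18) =18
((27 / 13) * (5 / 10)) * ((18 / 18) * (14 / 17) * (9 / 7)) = 243 / 221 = 1.10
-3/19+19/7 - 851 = -112843/133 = -848.44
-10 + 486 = 476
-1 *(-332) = 332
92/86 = 46/43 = 1.07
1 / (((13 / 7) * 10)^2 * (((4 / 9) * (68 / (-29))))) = -12789 / 4596800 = -0.00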